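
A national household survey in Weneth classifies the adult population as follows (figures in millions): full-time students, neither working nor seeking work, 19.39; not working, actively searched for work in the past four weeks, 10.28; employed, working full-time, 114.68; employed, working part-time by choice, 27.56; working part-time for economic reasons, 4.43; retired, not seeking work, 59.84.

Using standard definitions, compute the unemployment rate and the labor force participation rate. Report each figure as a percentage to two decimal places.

Employed = 114.68 + 27.56 + 4.43 = 146.67 million (anyone who worked, including part-time for economic reasons, counts as employed).
Unemployed = 10.28 million.
Labor force = 146.67 + 10.28 = 156.95 million.
Not in labor force = 19.39 + 59.84 = 79.23 million (those not working and not actively searching are outside the labor force).
Civilian working-age population = 156.95 + 79.23 = 236.18 million.
Unemployment rate = 10.28 / 156.95 = 6.55%.
Labor force participation rate = 156.95 / 236.18 = 66.45%.

Unemployment rate ≈ 6.55%; labor force participation rate ≈ 66.45%.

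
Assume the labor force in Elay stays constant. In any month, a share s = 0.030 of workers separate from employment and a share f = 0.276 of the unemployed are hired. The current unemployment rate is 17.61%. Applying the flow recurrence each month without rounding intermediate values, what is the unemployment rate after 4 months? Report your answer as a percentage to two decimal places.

With a fixed labor force, u_{t+1} = u_t + s·(1−u_t) − f·u_t = u_t·(1−s−f) + s.
Here 1−s−f = 0.694 and s = 0.030.
u_1 = 0.176100 × 0.694 + 0.030 = 0.152213.
u_2 = 0.152213 × 0.694 + 0.030 = 0.135636.
u_3 = 0.135636 × 0.694 + 0.030 = 0.124131.
u_4 = 0.124131 × 0.694 + 0.030 = 0.116147.

Unemployment rate after four months ≈ 11.61%.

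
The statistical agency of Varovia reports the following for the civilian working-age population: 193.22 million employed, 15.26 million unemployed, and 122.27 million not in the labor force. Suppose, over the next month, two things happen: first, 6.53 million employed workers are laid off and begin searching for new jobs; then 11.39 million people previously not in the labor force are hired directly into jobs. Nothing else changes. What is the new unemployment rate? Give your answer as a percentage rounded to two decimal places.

Initially, labor force = 193.22 + 15.26 = 208.48 million, so u = 15.26/208.48 = 7.32%.
After the first change, employed falls and unemployed rises by 6.53; labor force unchanged → E = 186.69, U = 21.79, labor force = 208.48 million.
After the second change, employed and labor force both rise by 11.39; unemployed unchanged → E = 198.08, U = 21.79, labor force = 219.87 million.
New unemployment rate = 21.79 / 219.87 = 9.91%.

New unemployment rate ≈ 9.91%.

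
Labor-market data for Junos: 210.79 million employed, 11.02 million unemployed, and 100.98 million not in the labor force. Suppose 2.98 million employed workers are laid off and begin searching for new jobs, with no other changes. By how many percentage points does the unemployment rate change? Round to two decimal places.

The unemployment rate changes by +1.34 percentage points.

Initially, labor force = 210.79 + 11.02 = 221.81 million, so u = 11.02/221.81 = 4.97%.
After the change, employed falls and unemployed rises by 2.98; labor force unchanged → E = 207.81, U = 14.00, labor force = 221.81 million.
New unemployment rate = 14.00 / 221.81 = 6.31%.
Change = 6.31% − 4.97% = +1.34 percentage points.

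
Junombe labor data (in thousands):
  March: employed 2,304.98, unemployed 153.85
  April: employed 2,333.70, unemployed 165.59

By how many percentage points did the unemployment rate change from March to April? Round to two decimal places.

March: labor force = 2,304.98 + 153.85 = 2,458.83; u = 153.85/2,458.83 = 6.26%.
April: labor force = 2,333.70 + 165.59 = 2,499.29; u = 165.59/2,499.29 = 6.63%.
Change = 6.63% − 6.26% = +0.37 pp.

The unemployment rate changed by +0.37 percentage points.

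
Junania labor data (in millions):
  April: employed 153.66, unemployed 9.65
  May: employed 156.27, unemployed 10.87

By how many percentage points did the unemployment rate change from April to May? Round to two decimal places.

The unemployment rate changed by +0.59 percentage points.

April: labor force = 153.66 + 9.65 = 163.31; u = 9.65/163.31 = 5.91%.
May: labor force = 156.27 + 10.87 = 167.14; u = 10.87/167.14 = 6.50%.
Change = 6.50% − 5.91% = +0.59 pp.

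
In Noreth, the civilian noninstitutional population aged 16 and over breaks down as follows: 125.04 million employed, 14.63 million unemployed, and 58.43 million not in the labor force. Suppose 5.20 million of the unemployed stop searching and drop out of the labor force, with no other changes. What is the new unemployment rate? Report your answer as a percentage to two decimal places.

New unemployment rate ≈ 7.01%.

Initially, labor force = 125.04 + 14.63 = 139.67 million, so u = 14.63/139.67 = 10.47%.
After the change, unemployed and labor force both fall by 5.20 → E = 125.04, U = 9.43, labor force = 134.47 million.
New unemployment rate = 9.43 / 134.47 = 7.01%.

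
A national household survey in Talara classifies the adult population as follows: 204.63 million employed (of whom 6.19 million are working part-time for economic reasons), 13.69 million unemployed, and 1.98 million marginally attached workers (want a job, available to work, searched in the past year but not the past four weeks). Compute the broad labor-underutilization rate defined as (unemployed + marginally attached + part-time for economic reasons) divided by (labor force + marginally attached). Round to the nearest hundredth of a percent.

Labor force = 204.63 + 13.69 = 218.32 million.
Numerator = 13.69 + 1.98 + 6.19 = 21.86 million.
Denominator = 218.32 + 1.98 = 220.30 million.
Broad rate = 21.86 / 220.30 = 9.92%.

Broad underutilization rate ≈ 9.92%.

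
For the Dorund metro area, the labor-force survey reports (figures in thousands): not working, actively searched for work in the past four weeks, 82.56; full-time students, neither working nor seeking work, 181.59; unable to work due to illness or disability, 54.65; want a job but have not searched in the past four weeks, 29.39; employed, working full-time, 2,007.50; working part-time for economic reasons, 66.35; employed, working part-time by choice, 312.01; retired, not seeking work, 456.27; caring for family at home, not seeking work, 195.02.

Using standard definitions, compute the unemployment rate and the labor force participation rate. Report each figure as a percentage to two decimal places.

Employed = 2,007.50 + 66.35 + 312.01 = 2,385.86 thousand (anyone who worked, including part-time for economic reasons, counts as employed).
Unemployed = 82.56 thousand.
Labor force = 2,385.86 + 82.56 = 2,468.42 thousand.
Not in labor force = 181.59 + 54.65 + 29.39 + 456.27 + 195.02 = 916.92 thousand (those not working and not actively searching are outside the labor force — including those who want a job but have given up searching).
Civilian working-age population = 2,468.42 + 916.92 = 3,385.34 thousand.
Unemployment rate = 82.56 / 2,468.42 = 3.34%.
Labor force participation rate = 2,468.42 / 3,385.34 = 72.91%.

Unemployment rate ≈ 3.34%; labor force participation rate ≈ 72.91%.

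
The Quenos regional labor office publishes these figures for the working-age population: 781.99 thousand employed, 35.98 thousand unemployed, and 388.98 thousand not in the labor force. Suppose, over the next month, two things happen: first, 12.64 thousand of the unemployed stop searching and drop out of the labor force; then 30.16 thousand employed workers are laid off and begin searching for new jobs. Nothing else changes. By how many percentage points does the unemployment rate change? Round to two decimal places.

Initially, labor force = 781.99 + 35.98 = 817.97 thousand, so u = 35.98/817.97 = 4.40%.
After the first change, unemployed and labor force both fall by 12.64 → E = 781.99, U = 23.34, labor force = 805.33 thousand.
After the second change, employed falls and unemployed rises by 30.16; labor force unchanged → E = 751.83, U = 53.50, labor force = 805.33 thousand.
New unemployment rate = 53.50 / 805.33 = 6.64%.
Change = 6.64% − 4.40% = +2.24 percentage points.

The unemployment rate changes by +2.24 percentage points.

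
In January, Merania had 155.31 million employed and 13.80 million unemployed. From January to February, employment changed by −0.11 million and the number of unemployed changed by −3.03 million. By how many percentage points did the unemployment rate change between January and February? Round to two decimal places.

January: labor force = 155.31 + 13.80 = 169.11; u = 13.80/169.11 = 8.16%.
February: labor force = 155.20 + 10.77 = 165.97; u = 10.77/165.97 = 6.49%.
Change = 6.49% − 8.16% = −1.67 pp.

The unemployment rate changed by −1.67 percentage points.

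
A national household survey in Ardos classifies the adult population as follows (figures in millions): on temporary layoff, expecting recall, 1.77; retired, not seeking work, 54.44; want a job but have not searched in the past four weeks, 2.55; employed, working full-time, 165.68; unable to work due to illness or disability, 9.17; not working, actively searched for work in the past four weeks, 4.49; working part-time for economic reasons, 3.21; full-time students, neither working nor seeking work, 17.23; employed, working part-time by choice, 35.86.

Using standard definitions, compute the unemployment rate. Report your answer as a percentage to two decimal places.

Employed = 165.68 + 3.21 + 35.86 = 204.75 million (anyone who worked, including part-time for economic reasons, counts as employed).
Unemployed = 1.77 + 4.49 = 6.26 million (jobless and actively searching, or on temporary layoff).
Labor force = 204.75 + 6.26 = 211.01 million.
Unemployment rate = 6.26 / 211.01 = 2.97%.

Unemployment rate ≈ 2.97%.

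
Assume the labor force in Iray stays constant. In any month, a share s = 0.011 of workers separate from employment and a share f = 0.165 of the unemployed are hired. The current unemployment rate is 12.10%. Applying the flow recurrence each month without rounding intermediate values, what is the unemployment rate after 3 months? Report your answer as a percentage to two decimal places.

Unemployment rate after three months ≈ 9.52%.

With a fixed labor force, u_{t+1} = u_t + s·(1−u_t) − f·u_t = u_t·(1−s−f) + s.
Here 1−s−f = 0.824 and s = 0.011.
u_1 = 0.121000 × 0.824 + 0.011 = 0.110704.
u_2 = 0.110704 × 0.824 + 0.011 = 0.102220.
u_3 = 0.102220 × 0.824 + 0.011 = 0.095229.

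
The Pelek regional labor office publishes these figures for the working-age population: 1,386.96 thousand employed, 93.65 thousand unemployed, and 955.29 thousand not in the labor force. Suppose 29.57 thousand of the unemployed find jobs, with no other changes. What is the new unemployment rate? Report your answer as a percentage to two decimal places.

Initially, labor force = 1,386.96 + 93.65 = 1,480.61 thousand, so u = 93.65/1,480.61 = 6.33%.
After the change, unemployed falls and employed rises by 29.57; labor force unchanged → E = 1,416.53, U = 64.08, labor force = 1,480.61 thousand.
New unemployment rate = 64.08 / 1,480.61 = 4.33%.

New unemployment rate ≈ 4.33%.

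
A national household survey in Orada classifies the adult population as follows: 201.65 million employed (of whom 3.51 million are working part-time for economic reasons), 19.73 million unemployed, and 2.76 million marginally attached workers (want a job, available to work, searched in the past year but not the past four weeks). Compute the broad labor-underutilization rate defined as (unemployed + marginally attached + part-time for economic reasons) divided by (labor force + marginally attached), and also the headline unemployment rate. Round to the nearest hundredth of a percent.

Broad underutilization rate ≈ 11.60%; headline unemployment rate ≈ 8.91%.

Labor force = 201.65 + 19.73 = 221.38 million.
Numerator = 19.73 + 2.76 + 3.51 = 26.00 million.
Denominator = 221.38 + 2.76 = 224.14 million.
Broad rate = 26.00 / 224.14 = 11.60%.
Headline unemployment rate = 19.73 / 221.38 = 8.91%.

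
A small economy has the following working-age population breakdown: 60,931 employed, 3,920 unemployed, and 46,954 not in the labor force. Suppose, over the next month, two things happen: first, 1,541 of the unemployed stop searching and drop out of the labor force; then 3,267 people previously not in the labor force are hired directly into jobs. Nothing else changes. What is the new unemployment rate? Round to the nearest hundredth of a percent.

Initially, labor force = 60,931 + 3,920 = 64,851, so u = 3,920/64,851 = 6.04%.
After the first change, unemployed and labor force both fall by 1,541 → E = 60,931, U = 2,379, labor force = 63,310.
After the second change, employed and labor force both rise by 3,267; unemployed unchanged → E = 64,198, U = 2,379, labor force = 66,577.
New unemployment rate = 2,379 / 66,577 = 3.57%.

New unemployment rate ≈ 3.57%.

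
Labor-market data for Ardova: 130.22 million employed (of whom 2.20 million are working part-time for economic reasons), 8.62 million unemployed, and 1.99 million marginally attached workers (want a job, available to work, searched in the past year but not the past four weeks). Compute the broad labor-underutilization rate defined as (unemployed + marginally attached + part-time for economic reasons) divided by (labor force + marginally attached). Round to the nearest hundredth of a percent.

Labor force = 130.22 + 8.62 = 138.84 million.
Numerator = 8.62 + 1.99 + 2.20 = 12.81 million.
Denominator = 138.84 + 1.99 = 140.83 million.
Broad rate = 12.81 / 140.83 = 9.10%.

Broad underutilization rate ≈ 9.10%.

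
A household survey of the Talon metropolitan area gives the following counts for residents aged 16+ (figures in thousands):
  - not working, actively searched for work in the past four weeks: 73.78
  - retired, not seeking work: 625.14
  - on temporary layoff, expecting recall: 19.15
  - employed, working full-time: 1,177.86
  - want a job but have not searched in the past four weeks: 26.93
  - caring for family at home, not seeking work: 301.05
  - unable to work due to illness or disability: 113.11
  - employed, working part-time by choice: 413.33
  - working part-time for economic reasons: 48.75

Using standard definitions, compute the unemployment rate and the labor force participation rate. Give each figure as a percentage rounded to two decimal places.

Employed = 1,177.86 + 413.33 + 48.75 = 1,639.94 thousand (anyone who worked, including part-time for economic reasons, counts as employed).
Unemployed = 73.78 + 19.15 = 92.93 thousand (jobless and actively searching, or on temporary layoff).
Labor force = 1,639.94 + 92.93 = 1,732.87 thousand.
Not in labor force = 625.14 + 26.93 + 301.05 + 113.11 = 1,066.23 thousand (those not working and not actively searching are outside the labor force — including those who want a job but have given up searching).
Civilian working-age population = 1,732.87 + 1,066.23 = 2,799.10 thousand.
Unemployment rate = 92.93 / 1,732.87 = 5.36%.
Labor force participation rate = 1,732.87 / 2,799.10 = 61.91%.

Unemployment rate ≈ 5.36%; labor force participation rate ≈ 61.91%.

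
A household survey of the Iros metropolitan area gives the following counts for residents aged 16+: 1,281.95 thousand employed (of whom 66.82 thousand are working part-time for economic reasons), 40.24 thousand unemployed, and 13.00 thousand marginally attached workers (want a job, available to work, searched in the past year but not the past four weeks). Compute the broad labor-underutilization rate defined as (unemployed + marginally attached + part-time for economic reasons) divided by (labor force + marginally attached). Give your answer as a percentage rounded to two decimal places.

Broad underutilization rate ≈ 8.99%.

Labor force = 1,281.95 + 40.24 = 1,322.19 thousand.
Numerator = 40.24 + 13.00 + 66.82 = 120.06 thousand.
Denominator = 1,322.19 + 13.00 = 1,335.19 thousand.
Broad rate = 120.06 / 1,335.19 = 8.99%.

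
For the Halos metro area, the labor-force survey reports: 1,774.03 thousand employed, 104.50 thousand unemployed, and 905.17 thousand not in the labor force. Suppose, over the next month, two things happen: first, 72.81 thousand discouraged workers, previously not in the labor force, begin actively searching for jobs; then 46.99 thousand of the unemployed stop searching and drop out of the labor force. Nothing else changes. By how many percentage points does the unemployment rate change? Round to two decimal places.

Initially, labor force = 1,774.03 + 104.50 = 1,878.53 thousand, so u = 104.50/1,878.53 = 5.56%.
After the first change, unemployed and labor force both rise by 72.81 → E = 1,774.03, U = 177.31, labor force = 1,951.34 thousand.
After the second change, unemployed and labor force both fall by 46.99 → E = 1,774.03, U = 130.32, labor force = 1,904.35 thousand.
New unemployment rate = 130.32 / 1,904.35 = 6.84%.
Change = 6.84% − 5.56% = +1.28 percentage points.

The unemployment rate changes by +1.28 percentage points.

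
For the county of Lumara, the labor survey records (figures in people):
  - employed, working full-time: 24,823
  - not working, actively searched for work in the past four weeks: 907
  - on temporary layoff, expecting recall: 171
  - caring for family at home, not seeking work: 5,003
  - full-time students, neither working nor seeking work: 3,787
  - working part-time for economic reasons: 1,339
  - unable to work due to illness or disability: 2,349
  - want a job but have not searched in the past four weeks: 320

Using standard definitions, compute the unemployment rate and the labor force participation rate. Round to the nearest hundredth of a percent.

Employed = 24,823 + 1,339 = 26,162 (anyone who worked, including part-time for economic reasons, counts as employed).
Unemployed = 907 + 171 = 1,078 (jobless and actively searching, or on temporary layoff).
Labor force = 26,162 + 1,078 = 27,240.
Not in labor force = 5,003 + 3,787 + 2,349 + 320 = 11,459 (those not working and not actively searching are outside the labor force — including those who want a job but have given up searching).
Civilian working-age population = 27,240 + 11,459 = 38,699.
Unemployment rate = 1,078 / 27,240 = 3.96%.
Labor force participation rate = 27,240 / 38,699 = 70.39%.

Unemployment rate ≈ 3.96%; labor force participation rate ≈ 70.39%.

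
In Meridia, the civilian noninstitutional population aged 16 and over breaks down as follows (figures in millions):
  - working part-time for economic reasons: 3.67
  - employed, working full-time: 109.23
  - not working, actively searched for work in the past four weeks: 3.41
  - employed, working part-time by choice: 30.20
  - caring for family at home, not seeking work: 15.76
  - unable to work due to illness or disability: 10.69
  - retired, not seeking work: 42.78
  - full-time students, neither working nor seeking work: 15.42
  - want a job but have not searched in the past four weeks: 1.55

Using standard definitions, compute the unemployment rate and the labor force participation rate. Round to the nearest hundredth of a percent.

Unemployment rate ≈ 2.33%; labor force participation rate ≈ 62.96%.

Employed = 3.67 + 109.23 + 30.20 = 143.10 million (anyone who worked, including part-time for economic reasons, counts as employed).
Unemployed = 3.41 million.
Labor force = 143.10 + 3.41 = 146.51 million.
Not in labor force = 15.76 + 10.69 + 42.78 + 15.42 + 1.55 = 86.20 million (those not working and not actively searching are outside the labor force — including those who want a job but have given up searching).
Civilian working-age population = 146.51 + 86.20 = 232.71 million.
Unemployment rate = 3.41 / 146.51 = 2.33%.
Labor force participation rate = 146.51 / 232.71 = 62.96%.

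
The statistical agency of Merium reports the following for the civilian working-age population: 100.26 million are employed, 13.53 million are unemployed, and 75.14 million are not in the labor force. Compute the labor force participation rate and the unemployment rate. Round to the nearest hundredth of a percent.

Labor force participation rate ≈ 60.23%; unemployment rate ≈ 11.89%.

Labor force = employed + unemployed = 100.26 + 13.53 = 113.79 million.
Working-age population = 113.79 + 75.14 = 188.93 million.
Unemployment rate = 13.53 / 113.79 = 11.89%.
Labor force participation rate = 113.79 / 188.93 = 60.23%.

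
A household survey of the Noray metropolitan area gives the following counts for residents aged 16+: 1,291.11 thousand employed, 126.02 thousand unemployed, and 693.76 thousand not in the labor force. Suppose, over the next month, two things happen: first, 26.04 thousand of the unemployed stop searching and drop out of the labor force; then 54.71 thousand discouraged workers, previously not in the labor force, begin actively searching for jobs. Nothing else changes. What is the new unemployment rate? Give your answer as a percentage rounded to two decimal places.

Initially, labor force = 1,291.11 + 126.02 = 1,417.13 thousand, so u = 126.02/1,417.13 = 8.89%.
After the first change, unemployed and labor force both fall by 26.04 → E = 1,291.11, U = 99.98, labor force = 1,391.09 thousand.
After the second change, unemployed and labor force both rise by 54.71 → E = 1,291.11, U = 154.69, labor force = 1,445.80 thousand.
New unemployment rate = 154.69 / 1,445.80 = 10.70%.

New unemployment rate ≈ 10.70%.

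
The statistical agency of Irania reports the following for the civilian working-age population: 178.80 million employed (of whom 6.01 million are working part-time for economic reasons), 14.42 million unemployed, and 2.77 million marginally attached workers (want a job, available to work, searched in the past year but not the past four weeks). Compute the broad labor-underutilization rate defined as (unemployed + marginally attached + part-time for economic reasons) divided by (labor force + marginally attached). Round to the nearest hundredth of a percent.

Broad underutilization rate ≈ 11.84%.

Labor force = 178.80 + 14.42 = 193.22 million.
Numerator = 14.42 + 2.77 + 6.01 = 23.20 million.
Denominator = 193.22 + 2.77 = 195.99 million.
Broad rate = 23.20 / 195.99 = 11.84%.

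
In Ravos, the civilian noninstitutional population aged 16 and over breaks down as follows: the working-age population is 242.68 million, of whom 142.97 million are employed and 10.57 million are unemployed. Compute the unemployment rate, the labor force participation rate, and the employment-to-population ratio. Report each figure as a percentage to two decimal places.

Unemployment rate ≈ 6.88%; labor force participation rate ≈ 63.27%; employment-population ratio ≈ 58.91%.

Labor force = employed + unemployed = 142.97 + 10.57 = 153.54 million.
Unemployment rate = 10.57 / 153.54 = 6.88%.
Labor force participation rate = 153.54 / 242.68 = 63.27%.
Employment-population ratio = 142.97 / 242.68 = 58.91%.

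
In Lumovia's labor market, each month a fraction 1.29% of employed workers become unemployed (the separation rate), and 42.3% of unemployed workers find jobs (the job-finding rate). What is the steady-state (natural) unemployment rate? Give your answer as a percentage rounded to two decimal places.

At steady state the flows balance: s·E = f·U, so U/(E+U) = s/(s+f).
u* = 1.29 / (1.29 + 42.3) = 1.29 / 43.59 = 2.96%.

Steady-state unemployment rate ≈ 2.96%.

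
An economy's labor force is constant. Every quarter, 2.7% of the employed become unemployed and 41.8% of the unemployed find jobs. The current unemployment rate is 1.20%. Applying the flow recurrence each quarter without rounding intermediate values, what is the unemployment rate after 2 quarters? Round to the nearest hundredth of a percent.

Unemployment rate after two quarters ≈ 4.57%.

With a fixed labor force, u_{t+1} = u_t + s·(1−u_t) − f·u_t = u_t·(1−s−f) + s.
Here 1−s−f = 0.555 and s = 0.027.
u_1 = 0.012000 × 0.555 + 0.027 = 0.033660.
u_2 = 0.033660 × 0.555 + 0.027 = 0.045681.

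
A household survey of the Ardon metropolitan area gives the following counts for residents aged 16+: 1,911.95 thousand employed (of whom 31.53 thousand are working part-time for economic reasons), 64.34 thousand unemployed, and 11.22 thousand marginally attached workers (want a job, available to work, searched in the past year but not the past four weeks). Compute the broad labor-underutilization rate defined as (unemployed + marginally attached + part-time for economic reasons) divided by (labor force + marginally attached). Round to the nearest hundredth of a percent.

Labor force = 1,911.95 + 64.34 = 1,976.29 thousand.
Numerator = 64.34 + 11.22 + 31.53 = 107.09 thousand.
Denominator = 1,976.29 + 11.22 = 1,987.51 thousand.
Broad rate = 107.09 / 1,987.51 = 5.39%.

Broad underutilization rate ≈ 5.39%.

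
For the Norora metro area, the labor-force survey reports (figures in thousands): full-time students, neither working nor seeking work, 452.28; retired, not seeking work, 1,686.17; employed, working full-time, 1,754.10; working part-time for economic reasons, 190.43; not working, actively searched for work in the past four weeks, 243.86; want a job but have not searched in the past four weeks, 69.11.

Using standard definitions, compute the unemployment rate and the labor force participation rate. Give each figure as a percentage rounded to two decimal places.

Employed = 1,754.10 + 190.43 = 1,944.53 thousand (anyone who worked, including part-time for economic reasons, counts as employed).
Unemployed = 243.86 thousand.
Labor force = 1,944.53 + 243.86 = 2,188.39 thousand.
Not in labor force = 452.28 + 1,686.17 + 69.11 = 2,207.56 thousand (those not working and not actively searching are outside the labor force — including those who want a job but have given up searching).
Civilian working-age population = 2,188.39 + 2,207.56 = 4,395.95 thousand.
Unemployment rate = 243.86 / 2,188.39 = 11.14%.
Labor force participation rate = 2,188.39 / 4,395.95 = 49.78%.

Unemployment rate ≈ 11.14%; labor force participation rate ≈ 49.78%.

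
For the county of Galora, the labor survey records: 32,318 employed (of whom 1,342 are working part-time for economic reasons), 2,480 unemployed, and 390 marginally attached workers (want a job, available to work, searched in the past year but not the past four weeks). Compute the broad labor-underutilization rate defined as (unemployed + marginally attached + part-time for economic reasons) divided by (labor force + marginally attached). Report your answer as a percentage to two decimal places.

Labor force = 32,318 + 2,480 = 34,798.
Numerator = 2,480 + 390 + 1,342 = 4,212.
Denominator = 34,798 + 390 = 35,188.
Broad rate = 4,212 / 35,188 = 11.97%.

Broad underutilization rate ≈ 11.97%.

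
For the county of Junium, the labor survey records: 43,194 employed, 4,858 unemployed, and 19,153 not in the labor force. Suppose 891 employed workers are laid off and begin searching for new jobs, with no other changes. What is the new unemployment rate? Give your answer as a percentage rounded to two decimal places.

New unemployment rate ≈ 11.96%.

Initially, labor force = 43,194 + 4,858 = 48,052, so u = 4,858/48,052 = 10.11%.
After the change, employed falls and unemployed rises by 891; labor force unchanged → E = 42,303, U = 5,749, labor force = 48,052.
New unemployment rate = 5,749 / 48,052 = 11.96%.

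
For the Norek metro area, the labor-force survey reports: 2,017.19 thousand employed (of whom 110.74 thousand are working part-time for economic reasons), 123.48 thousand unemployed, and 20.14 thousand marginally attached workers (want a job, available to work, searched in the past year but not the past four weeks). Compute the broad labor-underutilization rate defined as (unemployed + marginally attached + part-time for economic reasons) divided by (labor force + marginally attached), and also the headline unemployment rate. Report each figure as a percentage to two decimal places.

Broad underutilization rate ≈ 11.77%; headline unemployment rate ≈ 5.77%.

Labor force = 2,017.19 + 123.48 = 2,140.67 thousand.
Numerator = 123.48 + 20.14 + 110.74 = 254.36 thousand.
Denominator = 2,140.67 + 20.14 = 2,160.81 thousand.
Broad rate = 254.36 / 2,160.81 = 11.77%.
Headline unemployment rate = 123.48 / 2,140.67 = 5.77%.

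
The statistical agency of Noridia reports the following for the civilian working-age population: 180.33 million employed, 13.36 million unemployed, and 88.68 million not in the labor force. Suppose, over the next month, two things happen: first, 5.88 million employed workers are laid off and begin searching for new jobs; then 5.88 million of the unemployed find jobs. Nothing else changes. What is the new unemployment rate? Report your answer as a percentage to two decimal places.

New unemployment rate ≈ 6.90%.

Initially, labor force = 180.33 + 13.36 = 193.69 million, so u = 13.36/193.69 = 6.90%.
After the first change, employed falls and unemployed rises by 5.88; labor force unchanged → E = 174.45, U = 19.24, labor force = 193.69 million.
After the second change, unemployed falls and employed rises by 5.88; labor force unchanged → E = 180.33, U = 13.36, labor force = 193.69 million.
New unemployment rate = 13.36 / 193.69 = 6.90%.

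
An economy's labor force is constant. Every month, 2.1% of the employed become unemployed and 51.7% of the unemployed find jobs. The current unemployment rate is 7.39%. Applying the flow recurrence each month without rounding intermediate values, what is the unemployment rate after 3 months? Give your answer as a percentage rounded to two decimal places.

Unemployment rate after three months ≈ 4.25%.

With a fixed labor force, u_{t+1} = u_t + s·(1−u_t) − f·u_t = u_t·(1−s−f) + s.
Here 1−s−f = 0.462 and s = 0.021.
u_1 = 0.073900 × 0.462 + 0.021 = 0.055142.
u_2 = 0.055142 × 0.462 + 0.021 = 0.046476.
u_3 = 0.046476 × 0.462 + 0.021 = 0.042472.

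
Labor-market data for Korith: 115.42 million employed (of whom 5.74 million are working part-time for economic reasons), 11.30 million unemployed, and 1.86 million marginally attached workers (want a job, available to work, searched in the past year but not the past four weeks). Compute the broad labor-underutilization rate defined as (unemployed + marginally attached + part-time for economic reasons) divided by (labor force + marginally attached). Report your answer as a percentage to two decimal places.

Broad underutilization rate ≈ 14.70%.

Labor force = 115.42 + 11.30 = 126.72 million.
Numerator = 11.30 + 1.86 + 5.74 = 18.90 million.
Denominator = 126.72 + 1.86 = 128.58 million.
Broad rate = 18.90 / 128.58 = 14.70%.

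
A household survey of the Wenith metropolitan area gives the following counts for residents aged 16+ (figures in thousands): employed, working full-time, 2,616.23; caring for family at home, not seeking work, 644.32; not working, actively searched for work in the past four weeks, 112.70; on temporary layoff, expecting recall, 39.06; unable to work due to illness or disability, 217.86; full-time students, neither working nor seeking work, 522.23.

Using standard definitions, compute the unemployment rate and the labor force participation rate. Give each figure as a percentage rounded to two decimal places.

Unemployment rate ≈ 5.48%; labor force participation rate ≈ 66.66%.

Employed = 2,616.23 thousand.
Unemployed = 112.70 + 39.06 = 151.76 thousand (jobless and actively searching, or on temporary layoff).
Labor force = 2,616.23 + 151.76 = 2,767.99 thousand.
Not in labor force = 644.32 + 217.86 + 522.23 = 1,384.41 thousand (those not working and not actively searching are outside the labor force).
Civilian working-age population = 2,767.99 + 1,384.41 = 4,152.40 thousand.
Unemployment rate = 151.76 / 2,767.99 = 5.48%.
Labor force participation rate = 2,767.99 / 4,152.40 = 66.66%.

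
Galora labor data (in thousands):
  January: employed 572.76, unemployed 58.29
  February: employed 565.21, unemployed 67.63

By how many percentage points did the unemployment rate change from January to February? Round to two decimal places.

The unemployment rate changed by +1.45 percentage points.

January: labor force = 572.76 + 58.29 = 631.05; u = 58.29/631.05 = 9.24%.
February: labor force = 565.21 + 67.63 = 632.84; u = 67.63/632.84 = 10.69%.
Change = 10.69% − 9.24% = +1.45 pp.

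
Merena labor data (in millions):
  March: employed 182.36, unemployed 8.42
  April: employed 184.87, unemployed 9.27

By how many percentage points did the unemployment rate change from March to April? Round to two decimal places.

The unemployment rate changed by +0.36 percentage points.

March: labor force = 182.36 + 8.42 = 190.78; u = 8.42/190.78 = 4.41%.
April: labor force = 184.87 + 9.27 = 194.14; u = 9.27/194.14 = 4.77%.
Change = 4.77% − 4.41% = +0.36 pp.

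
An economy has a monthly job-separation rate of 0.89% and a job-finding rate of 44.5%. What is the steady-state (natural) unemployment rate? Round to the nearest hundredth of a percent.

At steady state the flows balance: s·E = f·U, so U/(E+U) = s/(s+f).
u* = 0.89 / (0.89 + 44.5) = 0.89 / 45.39 = 1.96%.

Steady-state unemployment rate ≈ 1.96%.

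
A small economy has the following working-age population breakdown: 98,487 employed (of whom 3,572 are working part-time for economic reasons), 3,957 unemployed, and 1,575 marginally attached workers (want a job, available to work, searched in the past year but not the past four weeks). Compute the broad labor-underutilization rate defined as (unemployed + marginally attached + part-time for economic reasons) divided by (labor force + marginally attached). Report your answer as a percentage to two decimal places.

Broad underutilization rate ≈ 8.75%.

Labor force = 98,487 + 3,957 = 102,444.
Numerator = 3,957 + 1,575 + 3,572 = 9,104.
Denominator = 102,444 + 1,575 = 104,019.
Broad rate = 9,104 / 104,019 = 8.75%.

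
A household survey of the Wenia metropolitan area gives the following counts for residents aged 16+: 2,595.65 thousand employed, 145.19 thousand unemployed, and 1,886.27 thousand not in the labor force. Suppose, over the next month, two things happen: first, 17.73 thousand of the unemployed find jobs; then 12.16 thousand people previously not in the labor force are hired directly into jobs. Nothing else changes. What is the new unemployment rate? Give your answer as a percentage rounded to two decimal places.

Initially, labor force = 2,595.65 + 145.19 = 2,740.84 thousand, so u = 145.19/2,740.84 = 5.30%.
After the first change, unemployed falls and employed rises by 17.73; labor force unchanged → E = 2,613.38, U = 127.46, labor force = 2,740.84 thousand.
After the second change, employed and labor force both rise by 12.16; unemployed unchanged → E = 2,625.54, U = 127.46, labor force = 2,753.00 thousand.
New unemployment rate = 127.46 / 2,753.00 = 4.63%.

New unemployment rate ≈ 4.63%.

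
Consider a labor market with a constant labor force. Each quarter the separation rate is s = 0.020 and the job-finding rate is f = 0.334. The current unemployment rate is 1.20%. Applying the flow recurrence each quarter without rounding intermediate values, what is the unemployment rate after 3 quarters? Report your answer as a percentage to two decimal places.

Unemployment rate after three quarters ≈ 4.45%.

With a fixed labor force, u_{t+1} = u_t + s·(1−u_t) − f·u_t = u_t·(1−s−f) + s.
Here 1−s−f = 0.646 and s = 0.020.
u_1 = 0.012000 × 0.646 + 0.020 = 0.027752.
u_2 = 0.027752 × 0.646 + 0.020 = 0.037928.
u_3 = 0.037928 × 0.646 + 0.020 = 0.044501.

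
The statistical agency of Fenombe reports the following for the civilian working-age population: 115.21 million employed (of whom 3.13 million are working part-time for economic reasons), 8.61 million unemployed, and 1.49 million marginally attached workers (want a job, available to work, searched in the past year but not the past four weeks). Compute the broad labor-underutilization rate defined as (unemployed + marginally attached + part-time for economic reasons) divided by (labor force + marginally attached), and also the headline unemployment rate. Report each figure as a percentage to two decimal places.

Labor force = 115.21 + 8.61 = 123.82 million.
Numerator = 8.61 + 1.49 + 3.13 = 13.23 million.
Denominator = 123.82 + 1.49 = 125.31 million.
Broad rate = 13.23 / 125.31 = 10.56%.
Headline unemployment rate = 8.61 / 123.82 = 6.95%.

Broad underutilization rate ≈ 10.56%; headline unemployment rate ≈ 6.95%.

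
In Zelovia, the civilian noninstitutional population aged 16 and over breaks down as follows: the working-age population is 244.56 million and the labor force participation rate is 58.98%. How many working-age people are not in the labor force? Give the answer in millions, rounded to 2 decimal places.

About 100.32 million are not in the labor force.

Share not in the labor force = 1 − 0.5898 = 0.4102.
Not in labor force = 0.4102 × 244.56 ≈ 100.32 million.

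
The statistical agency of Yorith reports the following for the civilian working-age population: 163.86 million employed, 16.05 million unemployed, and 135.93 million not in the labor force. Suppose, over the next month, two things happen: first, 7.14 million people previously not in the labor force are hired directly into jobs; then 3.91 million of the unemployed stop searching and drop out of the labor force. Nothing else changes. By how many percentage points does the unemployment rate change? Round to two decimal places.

Initially, labor force = 163.86 + 16.05 = 179.91 million, so u = 16.05/179.91 = 8.92%.
After the first change, employed and labor force both rise by 7.14; unemployed unchanged → E = 171.00, U = 16.05, labor force = 187.05 million.
After the second change, unemployed and labor force both fall by 3.91 → E = 171.00, U = 12.14, labor force = 183.14 million.
New unemployment rate = 12.14 / 183.14 = 6.63%.
Change = 6.63% − 8.92% = −2.29 percentage points.

The unemployment rate changes by −2.29 percentage points.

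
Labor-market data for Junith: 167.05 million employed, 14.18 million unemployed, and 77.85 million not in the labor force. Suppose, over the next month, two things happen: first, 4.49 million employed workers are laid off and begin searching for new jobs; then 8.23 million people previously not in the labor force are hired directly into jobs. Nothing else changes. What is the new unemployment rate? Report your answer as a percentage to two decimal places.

New unemployment rate ≈ 9.85%.

Initially, labor force = 167.05 + 14.18 = 181.23 million, so u = 14.18/181.23 = 7.82%.
After the first change, employed falls and unemployed rises by 4.49; labor force unchanged → E = 162.56, U = 18.67, labor force = 181.23 million.
After the second change, employed and labor force both rise by 8.23; unemployed unchanged → E = 170.79, U = 18.67, labor force = 189.46 million.
New unemployment rate = 18.67 / 189.46 = 9.85%.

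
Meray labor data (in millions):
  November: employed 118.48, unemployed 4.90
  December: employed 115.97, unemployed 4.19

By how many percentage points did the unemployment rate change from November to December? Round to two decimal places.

November: labor force = 118.48 + 4.90 = 123.38; u = 4.90/123.38 = 3.97%.
December: labor force = 115.97 + 4.19 = 120.16; u = 4.19/120.16 = 3.49%.
Change = 3.49% − 3.97% = −0.48 pp.

The unemployment rate changed by −0.48 percentage points.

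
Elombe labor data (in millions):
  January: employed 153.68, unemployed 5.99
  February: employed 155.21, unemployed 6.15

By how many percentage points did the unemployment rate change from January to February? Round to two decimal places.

January: labor force = 153.68 + 5.99 = 159.67; u = 5.99/159.67 = 3.75%.
February: labor force = 155.21 + 6.15 = 161.36; u = 6.15/161.36 = 3.81%.
Change = 3.81% − 3.75% = +0.06 pp.

The unemployment rate changed by +0.06 percentage points.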